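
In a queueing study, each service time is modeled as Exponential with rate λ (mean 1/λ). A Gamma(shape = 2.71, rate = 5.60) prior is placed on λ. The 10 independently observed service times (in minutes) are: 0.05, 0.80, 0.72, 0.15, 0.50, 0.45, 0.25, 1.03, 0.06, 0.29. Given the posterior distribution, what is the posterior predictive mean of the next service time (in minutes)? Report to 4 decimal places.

With a Gamma(shape α, rate β) prior on the exponential rate λ, the posterior after n observations with total T = Σxᵢ is Gamma(α+n, β+T).
Sum of observations T = 4.30 minutes; n = 10.
Posterior: Gamma(2.71+10, 5.60+4.30) = Gamma(12.71, 9.90).
The predictive distribution for the next observation is Lomax; its mean is β/(α−1) = 9.90/11.71 = 0.8454.

0.8454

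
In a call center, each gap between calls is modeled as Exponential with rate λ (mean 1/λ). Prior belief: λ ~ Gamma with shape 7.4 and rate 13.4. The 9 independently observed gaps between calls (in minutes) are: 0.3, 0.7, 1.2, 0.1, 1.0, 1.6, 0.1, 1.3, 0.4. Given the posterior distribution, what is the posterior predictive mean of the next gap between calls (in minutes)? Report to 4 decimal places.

1.3052

With a Gamma(shape α, rate β) prior on the exponential rate λ, the posterior after n observations with total T = Σxᵢ is Gamma(α+n, β+T).
Sum of observations T = 6.7 minutes; n = 9.
Posterior: Gamma(7.4+9, 13.4+6.7) = Gamma(16.4, 20.1).
The predictive distribution for the next observation is Lomax; its mean is β/(α−1) = 20.1/15.4 = 1.3052.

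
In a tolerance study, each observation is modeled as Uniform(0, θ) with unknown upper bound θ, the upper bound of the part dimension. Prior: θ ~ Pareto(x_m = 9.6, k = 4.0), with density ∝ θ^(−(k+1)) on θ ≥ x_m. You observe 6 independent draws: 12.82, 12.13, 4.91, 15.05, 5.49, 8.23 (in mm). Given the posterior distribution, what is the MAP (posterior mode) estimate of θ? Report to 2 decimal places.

15.05

A Pareto(scale x_m, shape k) prior on the upper bound θ of Uniform(0, θ) is conjugate: posterior is Pareto(max(x_m, max xᵢ), k + n).
Sample maximum = 15.05; prior scale x_m = 9.6 → posterior scale = max = 15.05.
Posterior shape = 4.0 + 6 = 10.0.
The Pareto density is decreasing on [x_m, ∞), so the mode is x_m = 15.05.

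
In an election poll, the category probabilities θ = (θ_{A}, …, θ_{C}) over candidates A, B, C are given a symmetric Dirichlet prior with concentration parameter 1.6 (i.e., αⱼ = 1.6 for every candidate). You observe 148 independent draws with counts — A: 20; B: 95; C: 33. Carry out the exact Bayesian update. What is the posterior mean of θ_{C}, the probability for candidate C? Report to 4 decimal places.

The Dirichlet prior is conjugate to the Multinomial likelihood: each posterior αⱼ = prior αⱼ + observed count nⱼ.
Posterior concentration: (21.6, 96.6, 34.6), total = 152.8.
E[θ_{C}|data] = α_{C}/Σα = 34.6/152.8 = 0.2264.

0.2264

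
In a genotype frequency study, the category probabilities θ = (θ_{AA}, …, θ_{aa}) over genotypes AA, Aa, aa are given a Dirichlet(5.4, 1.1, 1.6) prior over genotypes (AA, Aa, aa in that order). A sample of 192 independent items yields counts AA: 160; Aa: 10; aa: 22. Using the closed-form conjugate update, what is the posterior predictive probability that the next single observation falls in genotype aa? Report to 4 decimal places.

0.1179

The Dirichlet prior is conjugate to the Multinomial likelihood: each posterior αⱼ = prior αⱼ + observed count nⱼ.
Posterior concentration: (165.4, 11.1, 23.6), total = 200.1.
P(next = aa | data) = α_{aa}/Σα = 0.1179.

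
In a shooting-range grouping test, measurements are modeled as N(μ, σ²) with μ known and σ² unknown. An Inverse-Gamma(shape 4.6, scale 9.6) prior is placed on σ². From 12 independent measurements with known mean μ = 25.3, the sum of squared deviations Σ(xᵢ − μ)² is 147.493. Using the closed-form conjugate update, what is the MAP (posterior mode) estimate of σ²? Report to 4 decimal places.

7.1850

With known mean μ and an Inverse-Gamma(α, β) prior on σ², the Normal likelihood is conjugate: posterior is Inv-Gamma(α + n/2, β + Σ(xᵢ−μ)²/2).
Posterior: Inv-Gamma(4.6 + 12/2, 9.6 + 147.493/2) = Inv-Gamma(10.60, 83.3465).
Mode = β/(α+1) = 83.3465/11.60 = 7.1850.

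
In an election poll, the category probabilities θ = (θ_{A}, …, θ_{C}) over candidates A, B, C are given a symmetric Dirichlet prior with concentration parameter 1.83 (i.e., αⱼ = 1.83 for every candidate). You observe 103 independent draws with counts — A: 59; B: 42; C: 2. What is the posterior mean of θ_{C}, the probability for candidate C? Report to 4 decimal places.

The Dirichlet prior is conjugate to the Multinomial likelihood: each posterior αⱼ = prior αⱼ + observed count nⱼ.
Posterior concentration: (60.83, 43.83, 3.83), total = 108.49.
E[θ_{C}|data] = α_{C}/Σα = 3.83/108.49 = 0.0353.

0.0353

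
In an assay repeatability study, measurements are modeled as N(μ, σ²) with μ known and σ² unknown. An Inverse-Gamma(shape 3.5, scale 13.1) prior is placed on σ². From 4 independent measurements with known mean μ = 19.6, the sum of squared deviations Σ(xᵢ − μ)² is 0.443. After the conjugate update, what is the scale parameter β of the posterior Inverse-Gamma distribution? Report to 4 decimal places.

13.3215

With known mean μ and an Inverse-Gamma(α, β) prior on σ², the Normal likelihood is conjugate: posterior is Inv-Gamma(α + n/2, β + Σ(xᵢ−μ)²/2).
Posterior: Inv-Gamma(3.5 + 4/2, 13.1 + 0.443/2) = Inv-Gamma(5.50, 13.3215).
Posterior β = 13.3215.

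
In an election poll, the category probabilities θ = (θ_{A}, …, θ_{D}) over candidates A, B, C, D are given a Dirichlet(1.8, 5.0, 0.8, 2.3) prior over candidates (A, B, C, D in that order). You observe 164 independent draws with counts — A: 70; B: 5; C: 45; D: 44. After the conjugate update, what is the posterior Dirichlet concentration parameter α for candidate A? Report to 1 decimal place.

71.8

The Dirichlet prior is conjugate to the Multinomial likelihood: each posterior αⱼ = prior αⱼ + observed count nⱼ.
Posterior concentration: (71.8, 10.0, 45.8, 46.3), total = 173.9.
α_{A} = 1.8 + 70 = 71.8.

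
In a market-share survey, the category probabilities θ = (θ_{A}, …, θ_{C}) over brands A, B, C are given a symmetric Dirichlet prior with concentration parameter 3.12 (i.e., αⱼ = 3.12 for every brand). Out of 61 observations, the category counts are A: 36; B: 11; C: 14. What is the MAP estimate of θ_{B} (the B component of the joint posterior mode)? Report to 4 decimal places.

The Dirichlet prior is conjugate to the Multinomial likelihood: each posterior αⱼ = prior αⱼ + observed count nⱼ.
Posterior concentration: (39.12, 14.12, 17.12), total = 70.36.
Joint mode component: (α_{B}−1)/(Σα−K) = 13.12/67.36 = 0.1948.

0.1948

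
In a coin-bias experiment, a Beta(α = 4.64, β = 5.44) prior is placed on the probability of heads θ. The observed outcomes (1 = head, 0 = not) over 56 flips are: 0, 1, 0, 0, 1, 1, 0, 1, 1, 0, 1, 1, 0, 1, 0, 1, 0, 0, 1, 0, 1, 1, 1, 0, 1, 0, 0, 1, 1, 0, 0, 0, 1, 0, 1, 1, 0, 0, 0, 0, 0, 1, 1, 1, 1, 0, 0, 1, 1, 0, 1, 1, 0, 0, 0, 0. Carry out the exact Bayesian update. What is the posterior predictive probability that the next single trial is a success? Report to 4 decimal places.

The Beta prior is conjugate to a Binomial/Bernoulli likelihood; the update adds successes to α and failures to β.
Posterior: Beta(α+k, β+n−k) = Beta(4.64+27, 5.44+29) = Beta(31.64, 34.44).
For a single future Bernoulli trial, P(success | data) = α/(α+β) = 0.4788.

0.4788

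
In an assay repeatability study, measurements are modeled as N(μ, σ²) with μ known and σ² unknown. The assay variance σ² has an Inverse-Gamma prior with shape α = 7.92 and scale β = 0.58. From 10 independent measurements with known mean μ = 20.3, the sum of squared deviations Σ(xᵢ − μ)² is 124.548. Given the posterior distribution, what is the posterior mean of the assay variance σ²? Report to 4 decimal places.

With known mean μ and an Inverse-Gamma(α, β) prior on σ², the Normal likelihood is conjugate: posterior is Inv-Gamma(α + n/2, β + Σ(xᵢ−μ)²/2).
Posterior: Inv-Gamma(7.92 + 10/2, 0.58 + 124.548/2) = Inv-Gamma(12.92, 62.8540).
E[σ²|data] = β/(α−1) = 62.8540/11.92 = 5.2730.

5.2730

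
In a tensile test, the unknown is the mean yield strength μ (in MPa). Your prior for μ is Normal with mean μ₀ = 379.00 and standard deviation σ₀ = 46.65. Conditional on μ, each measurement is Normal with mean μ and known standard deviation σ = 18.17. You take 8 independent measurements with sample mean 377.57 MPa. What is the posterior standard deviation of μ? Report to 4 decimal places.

For Normal data with known variance σ², a Normal(μ₀, σ₀²) prior on μ is conjugate. Posterior precision = 1/σ₀² + n/σ²; posterior mean is the precision-weighted average of μ₀ and x̄.
σ₀² = 46.65² = 2176.2225, σ² = 18.17² = 330.1489; σ² + n·σ₀² = 330.1489 + 8·2176.2225 = 17739.9289.
Posterior precision = 1/σ₀² + n/σ² = 1/2176.2225 + 8/330.1489 = (σ² + n·σ₀²)/(σ₀²σ²) = 17739.9289/(2176.2225·330.1489); posterior variance σₙ² = σ₀²σ²/(σ² + n·σ₀²) = 2176.2225·330.1489/17739.9289 = 40.500583.
Posterior SD = √σₙ² = √(2176.2225·330.1489/17739.9289) = 6.3640.

6.3640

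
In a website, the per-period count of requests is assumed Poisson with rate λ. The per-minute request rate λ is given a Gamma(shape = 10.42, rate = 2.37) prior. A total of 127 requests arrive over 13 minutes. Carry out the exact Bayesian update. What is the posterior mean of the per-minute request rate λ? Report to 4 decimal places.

With a Gamma(shape α, rate β) prior, the Poisson likelihood is conjugate: the posterior is Gamma(α + ΣXᵢ, β + n).
Posterior: Gamma(α+S, β+n) = Gamma(10.42+127, 2.37+13) = Gamma(137.42, 15.37).
Posterior mean = α/β = 137.42/15.37 = 8.9408.

8.9408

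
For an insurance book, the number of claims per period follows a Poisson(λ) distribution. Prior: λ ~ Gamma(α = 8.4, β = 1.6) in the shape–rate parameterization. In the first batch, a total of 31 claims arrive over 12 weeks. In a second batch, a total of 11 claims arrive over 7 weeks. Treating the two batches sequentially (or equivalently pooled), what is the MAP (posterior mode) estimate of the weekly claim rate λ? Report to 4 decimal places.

2.3981

With a Gamma(shape α, rate β) prior, the Poisson likelihood is conjugate: the posterior is Gamma(α + ΣXᵢ, β + n).
After batch 1: Gamma(α+S, β+n) = Gamma(8.4+31, 1.6+12) = Gamma(39.4, 13.6).
After batch 2: Gamma(α+S, β+n) = Gamma(39.4+11, 13.6+7) = Gamma(50.4, 20.6).
Mode of Gamma(α,β) for α≥1 is (α−1)/β = 49.4/20.6 = 2.3981.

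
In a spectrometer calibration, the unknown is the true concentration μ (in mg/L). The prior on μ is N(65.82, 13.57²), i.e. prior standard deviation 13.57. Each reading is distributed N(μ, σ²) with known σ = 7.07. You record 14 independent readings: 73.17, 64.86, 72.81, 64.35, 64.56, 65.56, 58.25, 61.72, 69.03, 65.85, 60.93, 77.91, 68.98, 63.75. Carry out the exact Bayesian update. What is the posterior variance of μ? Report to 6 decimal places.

3.502442

For Normal data with known variance σ², a Normal(μ₀, σ₀²) prior on μ is conjugate. Posterior precision = 1/σ₀² + n/σ²; posterior mean is the precision-weighted average of μ₀ and x̄.
σ₀² = 13.57² = 184.1449, σ² = 7.07² = 49.9849; σ² + n·σ₀² = 49.9849 + 14·184.1449 = 2628.0135.
Posterior precision = 1/σ₀² + n/σ² = 1/184.1449 + 14/49.9849 = (σ² + n·σ₀²)/(σ₀²σ²) = 2628.0135/(184.1449·49.9849); posterior variance σₙ² = σ₀²σ²/(σ² + n·σ₀²) = 184.1449·49.9849/2628.0135 = 3.502442.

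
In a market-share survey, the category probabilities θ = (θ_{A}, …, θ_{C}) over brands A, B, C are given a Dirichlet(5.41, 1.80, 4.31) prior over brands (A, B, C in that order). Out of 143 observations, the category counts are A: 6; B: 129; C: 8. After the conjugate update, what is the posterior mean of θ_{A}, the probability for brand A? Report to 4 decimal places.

The Dirichlet prior is conjugate to the Multinomial likelihood: each posterior αⱼ = prior αⱼ + observed count nⱼ.
Posterior concentration: (11.41, 130.80, 12.31), total = 154.52.
E[θ_{A}|data] = α_{A}/Σα = 11.41/154.52 = 0.0738.

0.0738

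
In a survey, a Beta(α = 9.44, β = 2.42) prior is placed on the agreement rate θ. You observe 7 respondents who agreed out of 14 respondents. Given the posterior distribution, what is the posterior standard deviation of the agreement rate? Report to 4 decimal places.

0.0929

The Beta prior is conjugate to a Binomial/Bernoulli likelihood; the update adds successes to α and failures to β.
Posterior: Beta(α+k, β+n−k) = Beta(9.44+7, 2.42+7) = Beta(16.44, 9.42).
Var = αβ/((α+β)²(α+β+1)) = 16.44·9.42/(25.86²·26.86) = 0.00862164; SD = √0.00862164 = 0.0929.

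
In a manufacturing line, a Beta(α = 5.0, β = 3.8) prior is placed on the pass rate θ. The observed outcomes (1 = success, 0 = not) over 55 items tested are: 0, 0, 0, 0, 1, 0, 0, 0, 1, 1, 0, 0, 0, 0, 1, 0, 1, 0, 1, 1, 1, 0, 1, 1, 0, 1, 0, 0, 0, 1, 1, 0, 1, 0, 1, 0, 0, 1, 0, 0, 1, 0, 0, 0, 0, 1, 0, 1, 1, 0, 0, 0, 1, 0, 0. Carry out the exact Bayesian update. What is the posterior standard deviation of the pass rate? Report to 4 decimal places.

0.0610

The Beta prior is conjugate to a Binomial/Bernoulli likelihood; the update adds successes to α and failures to β.
Posterior: Beta(α+k, β+n−k) = Beta(5.0+21, 3.8+34) = Beta(26.0, 37.8).
Var = αβ/((α+β)²(α+β+1)) = 26.0·37.8/(63.8²·64.8) = 0.00372605; SD = √0.00372605 = 0.0610.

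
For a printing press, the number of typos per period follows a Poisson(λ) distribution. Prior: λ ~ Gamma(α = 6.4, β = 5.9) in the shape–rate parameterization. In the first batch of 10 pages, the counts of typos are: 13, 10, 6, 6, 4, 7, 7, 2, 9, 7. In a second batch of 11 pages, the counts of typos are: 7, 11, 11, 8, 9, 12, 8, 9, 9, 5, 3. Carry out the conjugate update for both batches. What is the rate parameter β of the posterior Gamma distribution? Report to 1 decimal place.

26.9

With a Gamma(shape α, rate β) prior, the Poisson likelihood is conjugate: the posterior is Gamma(α + ΣXᵢ, β + n).
Batch 1: sum of counts S = 71 over n = 10 pages.
After batch 1: Gamma(α+S, β+n) = Gamma(6.4+71, 5.9+10) = Gamma(77.4, 15.9).
Batch 2: sum of counts S = 92 over n = 11 pages.
After batch 2: Gamma(α+S, β+n) = Gamma(77.4+92, 15.9+11) = Gamma(169.4, 26.9).
Posterior β = 26.9.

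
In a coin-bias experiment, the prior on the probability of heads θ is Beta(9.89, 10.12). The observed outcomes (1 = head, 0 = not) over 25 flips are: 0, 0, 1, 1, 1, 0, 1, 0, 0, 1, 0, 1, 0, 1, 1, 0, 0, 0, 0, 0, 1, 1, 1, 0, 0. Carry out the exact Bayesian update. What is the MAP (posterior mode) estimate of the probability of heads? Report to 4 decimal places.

0.4625

The Beta prior is conjugate to a Binomial/Bernoulli likelihood; the update adds successes to α and failures to β.
Posterior: Beta(α+k, β+n−k) = Beta(9.89+11, 10.12+14) = Beta(20.89, 24.12).
Mode of Beta(a,b) for a,b>1 is (a−1)/(a+b−2) = 19.89/43.01 = 0.4625.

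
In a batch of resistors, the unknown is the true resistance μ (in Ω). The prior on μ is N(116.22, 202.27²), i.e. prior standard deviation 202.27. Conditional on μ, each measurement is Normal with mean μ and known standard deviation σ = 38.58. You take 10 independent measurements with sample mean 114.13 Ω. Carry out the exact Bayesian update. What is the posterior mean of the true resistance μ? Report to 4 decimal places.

For Normal data with known variance σ², a Normal(μ₀, σ₀²) prior on μ is conjugate. Posterior precision = 1/σ₀² + n/σ²; posterior mean is the precision-weighted average of μ₀ and x̄.
n·x̄ = 10·114.13 = 1141.3.
σ₀² = 202.27² = 40913.1529, σ² = 38.58² = 1488.4164; σ² + n·σ₀² = 1488.4164 + 10·40913.1529 = 410619.9454.
Posterior mean = (μ₀/σ₀² + n·x̄/σ²)/(1/σ₀² + n/σ²) = (σ²·μ₀ + σ₀²·n·x̄)/(σ² + n·σ₀²) = (1488.4164·116.22 + 40913.1529·1141.3)/410619.9454 = 46867165.158778/410619.9454 = 114.1376.

114.1376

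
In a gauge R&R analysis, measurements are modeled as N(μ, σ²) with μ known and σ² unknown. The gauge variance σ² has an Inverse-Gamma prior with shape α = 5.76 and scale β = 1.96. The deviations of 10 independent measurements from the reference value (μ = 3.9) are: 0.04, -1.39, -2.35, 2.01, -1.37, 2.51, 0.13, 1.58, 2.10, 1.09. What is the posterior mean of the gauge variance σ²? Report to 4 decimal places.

With known mean μ and an Inverse-Gamma(α, β) prior on σ², the Normal likelihood is conjugate: posterior is Inv-Gamma(α + n/2, β + Σ(xᵢ−μ)²/2).
Σ(xᵢ−μ)² = (0.04)² + (-1.39)² + (-2.35)² + (2.01)² + (-1.37)² + (2.51)² + (0.13)² + (1.58)² + (2.10)² + (1.09)² = 27.7847.
Posterior: Inv-Gamma(5.76 + 10/2, 1.96 + 27.7847/2) = Inv-Gamma(10.76, 15.85235).
E[σ²|data] = β/(α−1) = 15.85235/9.76 = 1.6242.

1.6242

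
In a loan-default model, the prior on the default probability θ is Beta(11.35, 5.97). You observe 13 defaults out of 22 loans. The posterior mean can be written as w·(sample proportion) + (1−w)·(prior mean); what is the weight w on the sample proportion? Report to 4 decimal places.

0.5595

The Beta prior is conjugate to a Binomial/Bernoulli likelihood; the update adds successes to α and failures to β.
Posterior mean = (α₀+k)/(α₀+β₀+n) = [n/(α₀+β₀+n)]·(k/n) + [(α₀+β₀)/(α₀+β₀+n)]·α₀/(α₀+β₀), so only n and the prior enter the weight.
The weight on the data is w = n/(α₀+β₀+n) = 22/(11.35+5.97+22) = 22/39.32 = 0.5595.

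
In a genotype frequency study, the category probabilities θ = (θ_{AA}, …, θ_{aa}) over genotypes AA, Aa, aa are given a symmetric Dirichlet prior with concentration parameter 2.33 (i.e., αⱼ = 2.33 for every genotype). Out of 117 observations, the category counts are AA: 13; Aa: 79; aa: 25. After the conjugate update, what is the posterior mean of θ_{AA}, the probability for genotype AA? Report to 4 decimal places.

The Dirichlet prior is conjugate to the Multinomial likelihood: each posterior αⱼ = prior αⱼ + observed count nⱼ.
Posterior concentration: (15.33, 81.33, 27.33), total = 123.99.
E[θ_{AA}|data] = α_{AA}/Σα = 15.33/123.99 = 0.1236.

0.1236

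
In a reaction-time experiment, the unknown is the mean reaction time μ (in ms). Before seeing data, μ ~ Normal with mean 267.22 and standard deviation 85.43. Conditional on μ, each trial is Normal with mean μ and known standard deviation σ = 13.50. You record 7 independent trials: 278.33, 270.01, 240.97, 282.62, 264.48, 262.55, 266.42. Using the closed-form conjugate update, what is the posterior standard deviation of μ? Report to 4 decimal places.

For Normal data with known variance σ², a Normal(μ₀, σ₀²) prior on μ is conjugate. Posterior precision = 1/σ₀² + n/σ²; posterior mean is the precision-weighted average of μ₀ and x̄.
σ₀² = 85.43² = 7298.2849, σ² = 13.50² = 182.25; σ² + n·σ₀² = 182.25 + 7·7298.2849 = 51270.2443.
Posterior precision = 1/σ₀² + n/σ² = 1/7298.2849 + 7/182.25 = (σ² + n·σ₀²)/(σ₀²σ²) = 51270.2443/(7298.2849·182.25); posterior variance σₙ² = σ₀²σ²/(σ² + n·σ₀²) = 7298.2849·182.25/51270.2443 = 25.943165.
Posterior SD = √σₙ² = √(7298.2849·182.25/51270.2443) = 5.0934.

5.0934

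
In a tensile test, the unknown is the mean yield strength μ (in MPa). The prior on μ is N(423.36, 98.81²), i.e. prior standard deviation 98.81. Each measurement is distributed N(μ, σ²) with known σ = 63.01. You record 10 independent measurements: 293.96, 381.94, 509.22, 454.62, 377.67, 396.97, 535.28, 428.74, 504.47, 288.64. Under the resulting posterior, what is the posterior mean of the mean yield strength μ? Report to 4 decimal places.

417.3936

For Normal data with known variance σ², a Normal(μ₀, σ₀²) prior on μ is conjugate. Posterior precision = 1/σ₀² + n/σ²; posterior mean is the precision-weighted average of μ₀ and x̄.
Σxᵢ = 293.96 + 381.94 + 509.22 + 454.62 + 377.67 + 396.97 + 535.28 + 428.74 + 504.47 + 288.64 = 4171.51, so n·x̄ = 4171.51.
σ₀² = 98.81² = 9763.4161, σ² = 63.01² = 3970.2601; σ² + n·σ₀² = 3970.2601 + 10·9763.4161 = 101604.4211.
Posterior mean = (μ₀/σ₀² + n·x̄/σ²)/(1/σ₀² + n/σ²) = (σ²·μ₀ + σ₀²·n·x̄)/(σ² + n·σ₀²) = (3970.2601·423.36 + 9763.4161·4171.51)/101604.4211 = 42409037.211247/101604.4211 = 417.3936.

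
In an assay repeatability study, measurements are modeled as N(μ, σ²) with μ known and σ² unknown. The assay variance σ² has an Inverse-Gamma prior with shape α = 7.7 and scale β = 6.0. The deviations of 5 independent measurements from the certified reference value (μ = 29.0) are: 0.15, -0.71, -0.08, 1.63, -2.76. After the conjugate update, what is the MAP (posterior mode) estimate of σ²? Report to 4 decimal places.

1.0182

With known mean μ and an Inverse-Gamma(α, β) prior on σ², the Normal likelihood is conjugate: posterior is Inv-Gamma(α + n/2, β + Σ(xᵢ−μ)²/2).
Σ(xᵢ−μ)² = (0.15)² + (-0.71)² + (-0.08)² + (1.63)² + (-2.76)² = 10.8075.
Posterior: Inv-Gamma(7.7 + 5/2, 6.0 + 10.8075/2) = Inv-Gamma(10.20, 11.40375).
Mode = β/(α+1) = 11.40375/11.20 = 1.0182.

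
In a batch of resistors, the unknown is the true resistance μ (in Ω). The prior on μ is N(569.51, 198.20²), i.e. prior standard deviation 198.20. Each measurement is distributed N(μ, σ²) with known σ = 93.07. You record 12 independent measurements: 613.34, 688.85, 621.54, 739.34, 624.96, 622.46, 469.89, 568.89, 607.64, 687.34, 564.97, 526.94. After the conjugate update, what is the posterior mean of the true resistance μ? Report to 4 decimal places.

610.5918

For Normal data with known variance σ², a Normal(μ₀, σ₀²) prior on μ is conjugate. Posterior precision = 1/σ₀² + n/σ²; posterior mean is the precision-weighted average of μ₀ and x̄.
Σxᵢ = 613.34 + 688.85 + 621.54 + 739.34 + 624.96 + 622.46 + 469.89 + 568.89 + 607.64 + 687.34 + 564.97 + 526.94 = 7336.16, so n·x̄ = 7336.16.
σ₀² = 198.20² = 39283.24, σ² = 93.07² = 8662.0249; σ² + n·σ₀² = 8662.0249 + 12·39283.24 = 480060.9049.
Posterior mean = (μ₀/σ₀² + n·x̄/σ²)/(1/σ₀² + n/σ²) = (σ²·μ₀ + σ₀²·n·x̄)/(σ² + n·σ₀²) = (8662.0249·569.51 + 39283.24·7336.16)/480060.9049 = 293121243.759199/480060.9049 = 610.5918.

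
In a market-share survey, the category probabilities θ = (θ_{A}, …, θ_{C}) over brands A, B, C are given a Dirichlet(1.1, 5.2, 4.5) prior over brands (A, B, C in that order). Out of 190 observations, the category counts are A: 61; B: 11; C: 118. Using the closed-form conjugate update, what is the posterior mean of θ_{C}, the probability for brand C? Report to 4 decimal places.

0.6101

The Dirichlet prior is conjugate to the Multinomial likelihood: each posterior αⱼ = prior αⱼ + observed count nⱼ.
Posterior concentration: (62.1, 16.2, 122.5), total = 200.8.
E[θ_{C}|data] = α_{C}/Σα = 122.5/200.8 = 0.6101.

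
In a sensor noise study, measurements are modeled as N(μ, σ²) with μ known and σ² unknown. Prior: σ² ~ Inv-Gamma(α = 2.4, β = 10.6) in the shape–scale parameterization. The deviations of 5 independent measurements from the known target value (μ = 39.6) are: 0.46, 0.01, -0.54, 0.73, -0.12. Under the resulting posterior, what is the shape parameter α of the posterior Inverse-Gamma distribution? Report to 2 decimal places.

With known mean μ and an Inverse-Gamma(α, β) prior on σ², the Normal likelihood is conjugate: posterior is Inv-Gamma(α + n/2, β + Σ(xᵢ−μ)²/2).
Σ(xᵢ−μ)² = (0.46)² + (0.01)² + (-0.54)² + (0.73)² + (-0.12)² = 1.0506.
Posterior: Inv-Gamma(2.4 + 5/2, 10.6 + 1.0506/2) = Inv-Gamma(4.90, 11.12530).
Posterior α = 4.90.

4.90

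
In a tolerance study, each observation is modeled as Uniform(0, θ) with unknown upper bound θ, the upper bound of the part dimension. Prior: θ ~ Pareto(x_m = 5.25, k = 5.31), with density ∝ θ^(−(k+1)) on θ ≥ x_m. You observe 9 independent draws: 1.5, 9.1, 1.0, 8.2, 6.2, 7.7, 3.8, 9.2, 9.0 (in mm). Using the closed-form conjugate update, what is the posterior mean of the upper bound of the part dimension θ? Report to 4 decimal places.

9.8912

A Pareto(scale x_m, shape k) prior on the upper bound θ of Uniform(0, θ) is conjugate: posterior is Pareto(max(x_m, max xᵢ), k + n).
Sample maximum = 9.2; prior scale x_m = 5.25 → posterior scale = max = 9.20.
Posterior shape = 5.31 + 9 = 14.31.
E[θ|data] = k·x_m/(k−1) = 14.31·9.20/13.31 = 9.8912.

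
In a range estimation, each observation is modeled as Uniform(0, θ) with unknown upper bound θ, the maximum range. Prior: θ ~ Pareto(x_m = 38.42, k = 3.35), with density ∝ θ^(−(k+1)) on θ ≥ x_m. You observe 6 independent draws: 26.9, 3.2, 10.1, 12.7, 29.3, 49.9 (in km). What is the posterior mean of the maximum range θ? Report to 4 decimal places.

55.8760

A Pareto(scale x_m, shape k) prior on the upper bound θ of Uniform(0, θ) is conjugate: posterior is Pareto(max(x_m, max xᵢ), k + n).
Sample maximum = 49.9; prior scale x_m = 38.42 → posterior scale = max = 49.90.
Posterior shape = 3.35 + 6 = 9.35.
E[θ|data] = k·x_m/(k−1) = 9.35·49.90/8.35 = 55.8760.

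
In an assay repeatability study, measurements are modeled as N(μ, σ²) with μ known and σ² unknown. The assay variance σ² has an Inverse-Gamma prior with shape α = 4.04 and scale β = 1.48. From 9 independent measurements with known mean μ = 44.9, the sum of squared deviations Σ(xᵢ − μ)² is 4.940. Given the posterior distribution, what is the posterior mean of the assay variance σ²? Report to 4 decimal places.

With known mean μ and an Inverse-Gamma(α, β) prior on σ², the Normal likelihood is conjugate: posterior is Inv-Gamma(α + n/2, β + Σ(xᵢ−μ)²/2).
Posterior: Inv-Gamma(4.04 + 9/2, 1.48 + 4.940/2) = Inv-Gamma(8.54, 3.9500).
E[σ²|data] = β/(α−1) = 3.9500/7.54 = 0.5239.

0.5239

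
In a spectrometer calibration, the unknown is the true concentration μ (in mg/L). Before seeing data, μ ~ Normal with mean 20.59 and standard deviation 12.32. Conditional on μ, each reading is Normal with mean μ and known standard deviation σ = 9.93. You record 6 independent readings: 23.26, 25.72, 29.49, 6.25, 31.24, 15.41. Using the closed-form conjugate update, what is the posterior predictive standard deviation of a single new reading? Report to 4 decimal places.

For Normal data with known variance σ², a Normal(μ₀, σ₀²) prior on μ is conjugate. Posterior precision = 1/σ₀² + n/σ²; posterior mean is the precision-weighted average of μ₀ and x̄.
σ₀² = 12.32² = 151.7824, σ² = 9.93² = 98.6049; σ² + n·σ₀² = 98.6049 + 6·151.7824 = 1009.2993.
Posterior precision = 1/σ₀² + n/σ² = 1/151.7824 + 6/98.6049 = (σ² + n·σ₀²)/(σ₀²σ²) = 1009.2993/(151.7824·98.6049); posterior variance σₙ² = σ₀²σ²/(σ² + n·σ₀²) = 151.7824·98.6049/1009.2993 = 14.828593.
Predictive variance for one new observation = σₙ² + σ² = 151.7824·98.6049/1009.2993 + 98.6049 = σ²·(σ₀² + 1009.2993)/1009.2993 = 98.6049·1161.0817/1009.2993 = 113.433493; SD = √(98.6049·1161.0817/1009.2993) = 10.6505.

10.6505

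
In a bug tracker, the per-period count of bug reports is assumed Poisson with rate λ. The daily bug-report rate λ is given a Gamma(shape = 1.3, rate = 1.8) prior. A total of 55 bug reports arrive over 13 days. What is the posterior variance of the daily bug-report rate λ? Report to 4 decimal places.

With a Gamma(shape α, rate β) prior, the Poisson likelihood is conjugate: the posterior is Gamma(α + ΣXᵢ, β + n).
Posterior: Gamma(α+S, β+n) = Gamma(1.3+55, 1.8+13) = Gamma(56.3, 14.8).
Var = α/β² = 56.3/14.8² = 0.2570.

0.2570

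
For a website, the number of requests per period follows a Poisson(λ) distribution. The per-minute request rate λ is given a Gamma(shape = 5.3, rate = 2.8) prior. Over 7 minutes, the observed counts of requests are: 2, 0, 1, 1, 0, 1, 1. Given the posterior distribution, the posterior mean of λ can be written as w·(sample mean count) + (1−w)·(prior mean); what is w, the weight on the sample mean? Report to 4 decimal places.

With a Gamma(shape α, rate β) prior, the Poisson likelihood is conjugate: the posterior is Gamma(α + ΣXᵢ, β + n).
Posterior mean = (α₀+S)/(β₀+n) = [n/(β₀+n)]·(S/n) + [β₀/(β₀+n)]·(α₀/β₀), so only n and β₀ enter the weight.
Weight on data w = n/(β₀+n) = 7/(2.8+7) = 7/9.8 = 0.7143.

0.7143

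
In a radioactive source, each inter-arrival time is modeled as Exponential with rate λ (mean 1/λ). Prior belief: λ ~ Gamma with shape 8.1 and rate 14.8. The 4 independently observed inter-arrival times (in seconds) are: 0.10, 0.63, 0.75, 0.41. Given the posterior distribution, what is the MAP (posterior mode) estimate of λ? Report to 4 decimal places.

0.6651

With a Gamma(shape α, rate β) prior on the exponential rate λ, the posterior after n observations with total T = Σxᵢ is Gamma(α+n, β+T).
Sum of observations T = 1.89 seconds; n = 4.
Posterior: Gamma(8.1+4, 14.8+1.89) = Gamma(12.1, 16.69).
Mode = (α−1)/β = 0.6651.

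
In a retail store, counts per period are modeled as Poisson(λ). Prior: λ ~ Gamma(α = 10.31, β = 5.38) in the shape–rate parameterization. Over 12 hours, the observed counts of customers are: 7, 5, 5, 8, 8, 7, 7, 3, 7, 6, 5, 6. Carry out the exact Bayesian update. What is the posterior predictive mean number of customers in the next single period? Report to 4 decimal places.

With a Gamma(shape α, rate β) prior, the Poisson likelihood is conjugate: the posterior is Gamma(α + ΣXᵢ, β + n).
Sum of counts S = 74 over n = 12 hours.
Posterior: Gamma(α+S, β+n) = Gamma(10.31+74, 5.38+12) = Gamma(84.31, 17.38).
The predictive distribution for one future period is NegBinom with mean α/β = 4.8510.

4.8510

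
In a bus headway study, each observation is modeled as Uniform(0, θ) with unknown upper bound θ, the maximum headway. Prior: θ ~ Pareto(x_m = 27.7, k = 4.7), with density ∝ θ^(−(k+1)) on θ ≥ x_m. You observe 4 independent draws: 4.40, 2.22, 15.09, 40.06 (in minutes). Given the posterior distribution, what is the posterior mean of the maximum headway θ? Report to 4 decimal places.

A Pareto(scale x_m, shape k) prior on the upper bound θ of Uniform(0, θ) is conjugate: posterior is Pareto(max(x_m, max xᵢ), k + n).
Sample maximum = 40.06; prior scale x_m = 27.7 → posterior scale = max = 40.06.
Posterior shape = 4.7 + 4 = 8.7.
E[θ|data] = k·x_m/(k−1) = 8.7·40.06/7.7 = 45.2626.

45.2626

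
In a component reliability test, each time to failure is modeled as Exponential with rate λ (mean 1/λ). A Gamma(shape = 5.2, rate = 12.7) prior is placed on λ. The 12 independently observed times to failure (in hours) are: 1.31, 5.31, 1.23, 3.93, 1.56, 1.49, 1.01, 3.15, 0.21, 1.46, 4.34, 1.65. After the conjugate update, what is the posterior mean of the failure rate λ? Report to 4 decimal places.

With a Gamma(shape α, rate β) prior on the exponential rate λ, the posterior after n observations with total T = Σxᵢ is Gamma(α+n, β+T).
Sum of observations T = 26.65 hours; n = 12.
Posterior: Gamma(5.2+12, 12.7+26.65) = Gamma(17.2, 39.35).
Posterior mean of λ = α/β = 17.2/39.35 = 0.4371.

0.4371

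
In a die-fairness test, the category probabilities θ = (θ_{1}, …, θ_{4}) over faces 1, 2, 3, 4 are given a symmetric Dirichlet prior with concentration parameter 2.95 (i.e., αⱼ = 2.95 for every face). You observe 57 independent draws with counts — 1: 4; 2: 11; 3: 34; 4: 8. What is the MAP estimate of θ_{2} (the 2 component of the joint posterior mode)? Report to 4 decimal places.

The Dirichlet prior is conjugate to the Multinomial likelihood: each posterior αⱼ = prior αⱼ + observed count nⱼ.
Posterior concentration: (6.95, 13.95, 36.95, 10.95), total = 68.80.
Joint mode component: (α_{2}−1)/(Σα−K) = 12.95/64.80 = 0.1998.

0.1998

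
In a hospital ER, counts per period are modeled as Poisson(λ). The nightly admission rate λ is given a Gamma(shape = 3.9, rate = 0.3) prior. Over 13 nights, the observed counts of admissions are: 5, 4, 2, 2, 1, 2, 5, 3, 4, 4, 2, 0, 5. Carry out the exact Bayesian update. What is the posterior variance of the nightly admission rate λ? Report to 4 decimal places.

With a Gamma(shape α, rate β) prior, the Poisson likelihood is conjugate: the posterior is Gamma(α + ΣXᵢ, β + n).
Sum of counts S = 39 over n = 13 nights.
Posterior: Gamma(α+S, β+n) = Gamma(3.9+39, 0.3+13) = Gamma(42.9, 13.3).
Var = α/β² = 42.9/13.3² = 0.2425.

0.2425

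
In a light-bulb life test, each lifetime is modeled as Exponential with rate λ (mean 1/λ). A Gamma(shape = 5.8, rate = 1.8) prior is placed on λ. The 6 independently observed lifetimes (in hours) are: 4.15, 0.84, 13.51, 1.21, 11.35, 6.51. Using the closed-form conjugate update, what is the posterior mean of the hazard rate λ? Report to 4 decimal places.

0.2997

With a Gamma(shape α, rate β) prior on the exponential rate λ, the posterior after n observations with total T = Σxᵢ is Gamma(α+n, β+T).
Sum of observations T = 37.57 hours; n = 6.
Posterior: Gamma(5.8+6, 1.8+37.57) = Gamma(11.8, 39.37).
Posterior mean of λ = α/β = 11.8/39.37 = 0.2997.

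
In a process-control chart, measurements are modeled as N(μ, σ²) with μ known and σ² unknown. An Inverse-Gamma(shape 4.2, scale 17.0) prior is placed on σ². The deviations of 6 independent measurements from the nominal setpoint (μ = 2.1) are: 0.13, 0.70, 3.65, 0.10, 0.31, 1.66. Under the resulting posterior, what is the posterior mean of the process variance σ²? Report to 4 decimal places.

With known mean μ and an Inverse-Gamma(α, β) prior on σ², the Normal likelihood is conjugate: posterior is Inv-Gamma(α + n/2, β + Σ(xᵢ−μ)²/2).
Σ(xᵢ−μ)² = (0.13)² + (0.70)² + (3.65)² + (0.10)² + (0.31)² + (1.66)² = 16.6911.
Posterior: Inv-Gamma(4.2 + 6/2, 17.0 + 16.6911/2) = Inv-Gamma(7.20, 25.34555).
E[σ²|data] = β/(α−1) = 25.34555/6.20 = 4.0880.

4.0880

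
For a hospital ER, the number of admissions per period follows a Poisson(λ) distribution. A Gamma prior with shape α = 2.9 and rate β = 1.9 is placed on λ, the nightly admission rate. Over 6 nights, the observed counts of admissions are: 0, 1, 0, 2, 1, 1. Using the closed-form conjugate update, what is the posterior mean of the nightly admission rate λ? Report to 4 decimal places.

With a Gamma(shape α, rate β) prior, the Poisson likelihood is conjugate: the posterior is Gamma(α + ΣXᵢ, β + n).
Sum of counts S = 5 over n = 6 nights.
Posterior: Gamma(α+S, β+n) = Gamma(2.9+5, 1.9+6) = Gamma(7.9, 7.9).
Posterior mean = α/β = 7.9/7.9 = 1.0000.

1.0000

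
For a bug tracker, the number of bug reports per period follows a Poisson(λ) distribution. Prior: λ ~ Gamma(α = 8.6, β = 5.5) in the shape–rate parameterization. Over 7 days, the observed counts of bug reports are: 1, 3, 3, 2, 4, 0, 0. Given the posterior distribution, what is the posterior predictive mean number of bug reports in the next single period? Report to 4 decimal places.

With a Gamma(shape α, rate β) prior, the Poisson likelihood is conjugate: the posterior is Gamma(α + ΣXᵢ, β + n).
Sum of counts S = 13 over n = 7 days.
Posterior: Gamma(α+S, β+n) = Gamma(8.6+13, 5.5+7) = Gamma(21.6, 12.5).
The predictive distribution for one future period is NegBinom with mean α/β = 1.7280.

1.7280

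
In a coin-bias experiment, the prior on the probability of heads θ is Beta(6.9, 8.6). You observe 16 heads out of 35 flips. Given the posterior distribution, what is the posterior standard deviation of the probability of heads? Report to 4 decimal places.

The Beta prior is conjugate to a Binomial/Bernoulli likelihood; the update adds successes to α and failures to β.
Posterior: Beta(α+k, β+n−k) = Beta(6.9+16, 8.6+19) = Beta(22.9, 27.6).
Var = αβ/((α+β)²(α+β+1)) = 22.9·27.6/(50.5²·51.5) = 0.00481232; SD = √0.00481232 = 0.0694.

0.0694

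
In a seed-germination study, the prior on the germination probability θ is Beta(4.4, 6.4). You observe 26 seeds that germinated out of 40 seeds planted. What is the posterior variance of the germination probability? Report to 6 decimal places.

0.004639

The Beta prior is conjugate to a Binomial/Bernoulli likelihood; the update adds successes to α and failures to β.
Posterior: Beta(α+k, β+n−k) = Beta(4.4+26, 6.4+14) = Beta(30.4, 20.4).
Var = αβ/((α+β)²(α+β+1)) = 30.4·20.4/(50.8²·51.8) = 0.004639.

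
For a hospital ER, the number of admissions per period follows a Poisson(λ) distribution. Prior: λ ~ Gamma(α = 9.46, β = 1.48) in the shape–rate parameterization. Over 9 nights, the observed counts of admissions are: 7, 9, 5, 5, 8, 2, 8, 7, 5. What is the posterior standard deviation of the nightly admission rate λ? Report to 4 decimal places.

With a Gamma(shape α, rate β) prior, the Poisson likelihood is conjugate: the posterior is Gamma(α + ΣXᵢ, β + n).
Sum of counts S = 56 over n = 9 nights.
Posterior: Gamma(α+S, β+n) = Gamma(9.46+56, 1.48+9) = Gamma(65.46, 10.48).
SD = √α/β = √65.46/10.48 = 0.7720.

0.7720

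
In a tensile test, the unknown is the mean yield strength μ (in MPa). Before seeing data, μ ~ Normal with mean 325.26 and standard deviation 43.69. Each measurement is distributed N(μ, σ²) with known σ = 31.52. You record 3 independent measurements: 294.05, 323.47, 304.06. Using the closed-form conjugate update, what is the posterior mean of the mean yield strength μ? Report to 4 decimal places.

309.8644

For Normal data with known variance σ², a Normal(μ₀, σ₀²) prior on μ is conjugate. Posterior precision = 1/σ₀² + n/σ²; posterior mean is the precision-weighted average of μ₀ and x̄.
Σxᵢ = 294.05 + 323.47 + 304.06 = 921.58, so n·x̄ = 921.58.
σ₀² = 43.69² = 1908.8161, σ² = 31.52² = 993.5104; σ² + n·σ₀² = 993.5104 + 3·1908.8161 = 6719.9587.
Posterior mean = (μ₀/σ₀² + n·x̄/σ²)/(1/σ₀² + n/σ²) = (σ²·μ₀ + σ₀²·n·x̄)/(σ² + n·σ₀²) = (993.5104·325.26 + 1908.8161·921.58)/6719.9587 = 2082275.934142/6719.9587 = 309.8644.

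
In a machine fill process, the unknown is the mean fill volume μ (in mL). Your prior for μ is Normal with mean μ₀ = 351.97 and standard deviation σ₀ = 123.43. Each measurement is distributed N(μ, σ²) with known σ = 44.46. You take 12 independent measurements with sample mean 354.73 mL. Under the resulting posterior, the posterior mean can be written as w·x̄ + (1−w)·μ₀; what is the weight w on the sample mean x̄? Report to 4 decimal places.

0.9893

For Normal data with known variance σ², a Normal(μ₀, σ₀²) prior on μ is conjugate. Posterior precision = 1/σ₀² + n/σ²; posterior mean is the precision-weighted average of μ₀ and x̄.
σ₀² = 123.43² = 15234.9649, σ² = 44.46² = 1976.6916. Prior precision 1/σ₀² = 1/15234.9649; data precision n/σ² = 12/1976.6916.
w = (n/σ²)/(1/σ₀² + n/σ²) = n·σ₀²/(σ² + n·σ₀²) = 12·15234.9649/(1976.6916 + 12·15234.9649) = 182819.5788/184796.2704 = 0.9893.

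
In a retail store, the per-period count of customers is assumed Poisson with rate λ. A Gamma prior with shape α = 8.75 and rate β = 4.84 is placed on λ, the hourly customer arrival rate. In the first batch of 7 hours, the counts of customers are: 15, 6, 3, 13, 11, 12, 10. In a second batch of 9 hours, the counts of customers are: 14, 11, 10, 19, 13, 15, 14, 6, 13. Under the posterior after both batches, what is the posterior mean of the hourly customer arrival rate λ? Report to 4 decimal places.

With a Gamma(shape α, rate β) prior, the Poisson likelihood is conjugate: the posterior is Gamma(α + ΣXᵢ, β + n).
Batch 1: sum of counts S = 70 over n = 7 hours.
After batch 1: Gamma(α+S, β+n) = Gamma(8.75+70, 4.84+7) = Gamma(78.75, 11.84).
Batch 2: sum of counts S = 115 over n = 9 hours.
After batch 2: Gamma(α+S, β+n) = Gamma(78.75+115, 11.84+9) = Gamma(193.75, 20.84).
Posterior mean = α/β = 193.75/20.84 = 9.2970.

9.2970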